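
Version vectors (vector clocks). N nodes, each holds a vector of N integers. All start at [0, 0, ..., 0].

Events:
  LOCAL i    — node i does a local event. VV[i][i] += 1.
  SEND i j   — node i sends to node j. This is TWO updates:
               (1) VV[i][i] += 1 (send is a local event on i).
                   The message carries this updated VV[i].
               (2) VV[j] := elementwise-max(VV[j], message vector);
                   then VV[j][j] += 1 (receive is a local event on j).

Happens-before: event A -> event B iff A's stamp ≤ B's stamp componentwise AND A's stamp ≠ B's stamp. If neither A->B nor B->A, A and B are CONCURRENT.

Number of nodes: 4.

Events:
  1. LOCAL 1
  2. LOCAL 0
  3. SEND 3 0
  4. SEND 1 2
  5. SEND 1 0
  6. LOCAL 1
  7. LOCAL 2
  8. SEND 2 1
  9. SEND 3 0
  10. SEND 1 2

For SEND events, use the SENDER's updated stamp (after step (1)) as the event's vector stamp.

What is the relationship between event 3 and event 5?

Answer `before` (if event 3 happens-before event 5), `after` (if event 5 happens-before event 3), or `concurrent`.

Answer: concurrent

Derivation:
Initial: VV[0]=[0, 0, 0, 0]
Initial: VV[1]=[0, 0, 0, 0]
Initial: VV[2]=[0, 0, 0, 0]
Initial: VV[3]=[0, 0, 0, 0]
Event 1: LOCAL 1: VV[1][1]++ -> VV[1]=[0, 1, 0, 0]
Event 2: LOCAL 0: VV[0][0]++ -> VV[0]=[1, 0, 0, 0]
Event 3: SEND 3->0: VV[3][3]++ -> VV[3]=[0, 0, 0, 1], msg_vec=[0, 0, 0, 1]; VV[0]=max(VV[0],msg_vec) then VV[0][0]++ -> VV[0]=[2, 0, 0, 1]
Event 4: SEND 1->2: VV[1][1]++ -> VV[1]=[0, 2, 0, 0], msg_vec=[0, 2, 0, 0]; VV[2]=max(VV[2],msg_vec) then VV[2][2]++ -> VV[2]=[0, 2, 1, 0]
Event 5: SEND 1->0: VV[1][1]++ -> VV[1]=[0, 3, 0, 0], msg_vec=[0, 3, 0, 0]; VV[0]=max(VV[0],msg_vec) then VV[0][0]++ -> VV[0]=[3, 3, 0, 1]
Event 6: LOCAL 1: VV[1][1]++ -> VV[1]=[0, 4, 0, 0]
Event 7: LOCAL 2: VV[2][2]++ -> VV[2]=[0, 2, 2, 0]
Event 8: SEND 2->1: VV[2][2]++ -> VV[2]=[0, 2, 3, 0], msg_vec=[0, 2, 3, 0]; VV[1]=max(VV[1],msg_vec) then VV[1][1]++ -> VV[1]=[0, 5, 3, 0]
Event 9: SEND 3->0: VV[3][3]++ -> VV[3]=[0, 0, 0, 2], msg_vec=[0, 0, 0, 2]; VV[0]=max(VV[0],msg_vec) then VV[0][0]++ -> VV[0]=[4, 3, 0, 2]
Event 10: SEND 1->2: VV[1][1]++ -> VV[1]=[0, 6, 3, 0], msg_vec=[0, 6, 3, 0]; VV[2]=max(VV[2],msg_vec) then VV[2][2]++ -> VV[2]=[0, 6, 4, 0]
Event 3 stamp: [0, 0, 0, 1]
Event 5 stamp: [0, 3, 0, 0]
[0, 0, 0, 1] <= [0, 3, 0, 0]? False
[0, 3, 0, 0] <= [0, 0, 0, 1]? False
Relation: concurrent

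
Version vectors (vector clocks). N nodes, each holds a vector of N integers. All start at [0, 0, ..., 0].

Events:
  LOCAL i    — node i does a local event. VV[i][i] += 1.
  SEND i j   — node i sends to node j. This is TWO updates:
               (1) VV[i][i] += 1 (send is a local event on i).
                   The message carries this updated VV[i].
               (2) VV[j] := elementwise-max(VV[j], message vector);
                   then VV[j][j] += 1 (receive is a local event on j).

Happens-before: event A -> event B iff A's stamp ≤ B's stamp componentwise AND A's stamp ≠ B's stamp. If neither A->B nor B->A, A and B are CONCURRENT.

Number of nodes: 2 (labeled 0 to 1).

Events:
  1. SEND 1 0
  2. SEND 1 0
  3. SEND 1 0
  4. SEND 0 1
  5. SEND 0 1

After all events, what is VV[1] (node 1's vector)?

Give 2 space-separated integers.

Initial: VV[0]=[0, 0]
Initial: VV[1]=[0, 0]
Event 1: SEND 1->0: VV[1][1]++ -> VV[1]=[0, 1], msg_vec=[0, 1]; VV[0]=max(VV[0],msg_vec) then VV[0][0]++ -> VV[0]=[1, 1]
Event 2: SEND 1->0: VV[1][1]++ -> VV[1]=[0, 2], msg_vec=[0, 2]; VV[0]=max(VV[0],msg_vec) then VV[0][0]++ -> VV[0]=[2, 2]
Event 3: SEND 1->0: VV[1][1]++ -> VV[1]=[0, 3], msg_vec=[0, 3]; VV[0]=max(VV[0],msg_vec) then VV[0][0]++ -> VV[0]=[3, 3]
Event 4: SEND 0->1: VV[0][0]++ -> VV[0]=[4, 3], msg_vec=[4, 3]; VV[1]=max(VV[1],msg_vec) then VV[1][1]++ -> VV[1]=[4, 4]
Event 5: SEND 0->1: VV[0][0]++ -> VV[0]=[5, 3], msg_vec=[5, 3]; VV[1]=max(VV[1],msg_vec) then VV[1][1]++ -> VV[1]=[5, 5]
Final vectors: VV[0]=[5, 3]; VV[1]=[5, 5]

Answer: 5 5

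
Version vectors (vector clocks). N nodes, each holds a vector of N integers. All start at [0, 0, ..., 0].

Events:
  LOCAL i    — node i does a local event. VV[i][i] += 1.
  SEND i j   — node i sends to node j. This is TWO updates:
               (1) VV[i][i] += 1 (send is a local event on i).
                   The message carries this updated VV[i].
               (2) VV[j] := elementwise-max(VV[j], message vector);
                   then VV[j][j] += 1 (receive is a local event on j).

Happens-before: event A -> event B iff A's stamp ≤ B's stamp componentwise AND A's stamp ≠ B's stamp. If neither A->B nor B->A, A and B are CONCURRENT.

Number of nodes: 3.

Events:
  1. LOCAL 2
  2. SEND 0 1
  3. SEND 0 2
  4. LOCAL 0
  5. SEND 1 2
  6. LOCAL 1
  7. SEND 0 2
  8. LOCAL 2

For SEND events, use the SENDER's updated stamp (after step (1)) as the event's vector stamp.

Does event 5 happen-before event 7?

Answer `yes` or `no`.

Answer: no

Derivation:
Initial: VV[0]=[0, 0, 0]
Initial: VV[1]=[0, 0, 0]
Initial: VV[2]=[0, 0, 0]
Event 1: LOCAL 2: VV[2][2]++ -> VV[2]=[0, 0, 1]
Event 2: SEND 0->1: VV[0][0]++ -> VV[0]=[1, 0, 0], msg_vec=[1, 0, 0]; VV[1]=max(VV[1],msg_vec) then VV[1][1]++ -> VV[1]=[1, 1, 0]
Event 3: SEND 0->2: VV[0][0]++ -> VV[0]=[2, 0, 0], msg_vec=[2, 0, 0]; VV[2]=max(VV[2],msg_vec) then VV[2][2]++ -> VV[2]=[2, 0, 2]
Event 4: LOCAL 0: VV[0][0]++ -> VV[0]=[3, 0, 0]
Event 5: SEND 1->2: VV[1][1]++ -> VV[1]=[1, 2, 0], msg_vec=[1, 2, 0]; VV[2]=max(VV[2],msg_vec) then VV[2][2]++ -> VV[2]=[2, 2, 3]
Event 6: LOCAL 1: VV[1][1]++ -> VV[1]=[1, 3, 0]
Event 7: SEND 0->2: VV[0][0]++ -> VV[0]=[4, 0, 0], msg_vec=[4, 0, 0]; VV[2]=max(VV[2],msg_vec) then VV[2][2]++ -> VV[2]=[4, 2, 4]
Event 8: LOCAL 2: VV[2][2]++ -> VV[2]=[4, 2, 5]
Event 5 stamp: [1, 2, 0]
Event 7 stamp: [4, 0, 0]
[1, 2, 0] <= [4, 0, 0]? False. Equal? False. Happens-before: False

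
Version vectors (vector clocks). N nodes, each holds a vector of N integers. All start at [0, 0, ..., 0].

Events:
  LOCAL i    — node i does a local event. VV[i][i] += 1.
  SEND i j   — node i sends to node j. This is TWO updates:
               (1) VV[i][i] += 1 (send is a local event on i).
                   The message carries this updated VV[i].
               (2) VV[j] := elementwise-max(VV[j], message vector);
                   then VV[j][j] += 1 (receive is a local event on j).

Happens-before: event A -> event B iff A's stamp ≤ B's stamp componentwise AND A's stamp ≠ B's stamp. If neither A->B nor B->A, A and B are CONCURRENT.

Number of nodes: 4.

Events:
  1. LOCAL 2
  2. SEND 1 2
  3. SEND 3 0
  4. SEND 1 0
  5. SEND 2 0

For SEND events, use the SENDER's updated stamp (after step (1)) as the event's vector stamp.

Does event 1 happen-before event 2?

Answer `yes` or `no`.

Answer: no

Derivation:
Initial: VV[0]=[0, 0, 0, 0]
Initial: VV[1]=[0, 0, 0, 0]
Initial: VV[2]=[0, 0, 0, 0]
Initial: VV[3]=[0, 0, 0, 0]
Event 1: LOCAL 2: VV[2][2]++ -> VV[2]=[0, 0, 1, 0]
Event 2: SEND 1->2: VV[1][1]++ -> VV[1]=[0, 1, 0, 0], msg_vec=[0, 1, 0, 0]; VV[2]=max(VV[2],msg_vec) then VV[2][2]++ -> VV[2]=[0, 1, 2, 0]
Event 3: SEND 3->0: VV[3][3]++ -> VV[3]=[0, 0, 0, 1], msg_vec=[0, 0, 0, 1]; VV[0]=max(VV[0],msg_vec) then VV[0][0]++ -> VV[0]=[1, 0, 0, 1]
Event 4: SEND 1->0: VV[1][1]++ -> VV[1]=[0, 2, 0, 0], msg_vec=[0, 2, 0, 0]; VV[0]=max(VV[0],msg_vec) then VV[0][0]++ -> VV[0]=[2, 2, 0, 1]
Event 5: SEND 2->0: VV[2][2]++ -> VV[2]=[0, 1, 3, 0], msg_vec=[0, 1, 3, 0]; VV[0]=max(VV[0],msg_vec) then VV[0][0]++ -> VV[0]=[3, 2, 3, 1]
Event 1 stamp: [0, 0, 1, 0]
Event 2 stamp: [0, 1, 0, 0]
[0, 0, 1, 0] <= [0, 1, 0, 0]? False. Equal? False. Happens-before: False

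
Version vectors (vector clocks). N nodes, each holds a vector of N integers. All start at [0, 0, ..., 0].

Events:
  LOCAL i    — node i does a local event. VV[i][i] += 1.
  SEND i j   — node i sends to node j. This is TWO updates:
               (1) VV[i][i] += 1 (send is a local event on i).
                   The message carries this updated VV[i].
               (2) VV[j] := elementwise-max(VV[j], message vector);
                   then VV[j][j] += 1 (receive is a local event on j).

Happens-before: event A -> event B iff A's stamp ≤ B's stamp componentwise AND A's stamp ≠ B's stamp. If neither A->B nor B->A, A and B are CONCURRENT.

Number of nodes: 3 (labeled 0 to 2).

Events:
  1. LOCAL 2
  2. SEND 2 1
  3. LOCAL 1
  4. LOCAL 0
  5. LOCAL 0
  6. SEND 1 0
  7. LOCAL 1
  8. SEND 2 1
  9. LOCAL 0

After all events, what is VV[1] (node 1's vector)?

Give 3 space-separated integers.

Answer: 0 5 3

Derivation:
Initial: VV[0]=[0, 0, 0]
Initial: VV[1]=[0, 0, 0]
Initial: VV[2]=[0, 0, 0]
Event 1: LOCAL 2: VV[2][2]++ -> VV[2]=[0, 0, 1]
Event 2: SEND 2->1: VV[2][2]++ -> VV[2]=[0, 0, 2], msg_vec=[0, 0, 2]; VV[1]=max(VV[1],msg_vec) then VV[1][1]++ -> VV[1]=[0, 1, 2]
Event 3: LOCAL 1: VV[1][1]++ -> VV[1]=[0, 2, 2]
Event 4: LOCAL 0: VV[0][0]++ -> VV[0]=[1, 0, 0]
Event 5: LOCAL 0: VV[0][0]++ -> VV[0]=[2, 0, 0]
Event 6: SEND 1->0: VV[1][1]++ -> VV[1]=[0, 3, 2], msg_vec=[0, 3, 2]; VV[0]=max(VV[0],msg_vec) then VV[0][0]++ -> VV[0]=[3, 3, 2]
Event 7: LOCAL 1: VV[1][1]++ -> VV[1]=[0, 4, 2]
Event 8: SEND 2->1: VV[2][2]++ -> VV[2]=[0, 0, 3], msg_vec=[0, 0, 3]; VV[1]=max(VV[1],msg_vec) then VV[1][1]++ -> VV[1]=[0, 5, 3]
Event 9: LOCAL 0: VV[0][0]++ -> VV[0]=[4, 3, 2]
Final vectors: VV[0]=[4, 3, 2]; VV[1]=[0, 5, 3]; VV[2]=[0, 0, 3]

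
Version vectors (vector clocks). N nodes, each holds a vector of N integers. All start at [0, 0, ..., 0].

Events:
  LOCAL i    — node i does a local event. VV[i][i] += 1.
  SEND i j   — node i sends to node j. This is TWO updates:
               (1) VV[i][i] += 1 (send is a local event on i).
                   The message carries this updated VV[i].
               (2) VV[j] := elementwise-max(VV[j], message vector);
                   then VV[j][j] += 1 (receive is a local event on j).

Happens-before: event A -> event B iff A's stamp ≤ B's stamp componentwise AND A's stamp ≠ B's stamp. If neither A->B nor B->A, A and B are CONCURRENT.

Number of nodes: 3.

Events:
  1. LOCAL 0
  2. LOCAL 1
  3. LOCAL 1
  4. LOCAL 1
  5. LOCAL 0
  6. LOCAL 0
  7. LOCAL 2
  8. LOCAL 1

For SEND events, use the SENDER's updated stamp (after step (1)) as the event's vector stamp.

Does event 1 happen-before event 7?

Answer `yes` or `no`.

Initial: VV[0]=[0, 0, 0]
Initial: VV[1]=[0, 0, 0]
Initial: VV[2]=[0, 0, 0]
Event 1: LOCAL 0: VV[0][0]++ -> VV[0]=[1, 0, 0]
Event 2: LOCAL 1: VV[1][1]++ -> VV[1]=[0, 1, 0]
Event 3: LOCAL 1: VV[1][1]++ -> VV[1]=[0, 2, 0]
Event 4: LOCAL 1: VV[1][1]++ -> VV[1]=[0, 3, 0]
Event 5: LOCAL 0: VV[0][0]++ -> VV[0]=[2, 0, 0]
Event 6: LOCAL 0: VV[0][0]++ -> VV[0]=[3, 0, 0]
Event 7: LOCAL 2: VV[2][2]++ -> VV[2]=[0, 0, 1]
Event 8: LOCAL 1: VV[1][1]++ -> VV[1]=[0, 4, 0]
Event 1 stamp: [1, 0, 0]
Event 7 stamp: [0, 0, 1]
[1, 0, 0] <= [0, 0, 1]? False. Equal? False. Happens-before: False

Answer: no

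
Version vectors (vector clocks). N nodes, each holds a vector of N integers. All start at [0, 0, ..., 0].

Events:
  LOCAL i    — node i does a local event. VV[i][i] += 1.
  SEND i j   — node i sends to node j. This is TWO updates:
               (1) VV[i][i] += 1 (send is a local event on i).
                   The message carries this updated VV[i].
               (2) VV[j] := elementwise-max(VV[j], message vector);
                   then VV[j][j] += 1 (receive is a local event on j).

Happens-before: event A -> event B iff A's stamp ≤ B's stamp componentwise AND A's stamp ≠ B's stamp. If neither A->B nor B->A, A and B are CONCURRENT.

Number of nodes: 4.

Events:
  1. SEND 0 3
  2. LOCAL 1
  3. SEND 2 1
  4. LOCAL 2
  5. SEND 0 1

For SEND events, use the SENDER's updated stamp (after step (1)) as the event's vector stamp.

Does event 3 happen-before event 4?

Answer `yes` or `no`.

Answer: yes

Derivation:
Initial: VV[0]=[0, 0, 0, 0]
Initial: VV[1]=[0, 0, 0, 0]
Initial: VV[2]=[0, 0, 0, 0]
Initial: VV[3]=[0, 0, 0, 0]
Event 1: SEND 0->3: VV[0][0]++ -> VV[0]=[1, 0, 0, 0], msg_vec=[1, 0, 0, 0]; VV[3]=max(VV[3],msg_vec) then VV[3][3]++ -> VV[3]=[1, 0, 0, 1]
Event 2: LOCAL 1: VV[1][1]++ -> VV[1]=[0, 1, 0, 0]
Event 3: SEND 2->1: VV[2][2]++ -> VV[2]=[0, 0, 1, 0], msg_vec=[0, 0, 1, 0]; VV[1]=max(VV[1],msg_vec) then VV[1][1]++ -> VV[1]=[0, 2, 1, 0]
Event 4: LOCAL 2: VV[2][2]++ -> VV[2]=[0, 0, 2, 0]
Event 5: SEND 0->1: VV[0][0]++ -> VV[0]=[2, 0, 0, 0], msg_vec=[2, 0, 0, 0]; VV[1]=max(VV[1],msg_vec) then VV[1][1]++ -> VV[1]=[2, 3, 1, 0]
Event 3 stamp: [0, 0, 1, 0]
Event 4 stamp: [0, 0, 2, 0]
[0, 0, 1, 0] <= [0, 0, 2, 0]? True. Equal? False. Happens-before: True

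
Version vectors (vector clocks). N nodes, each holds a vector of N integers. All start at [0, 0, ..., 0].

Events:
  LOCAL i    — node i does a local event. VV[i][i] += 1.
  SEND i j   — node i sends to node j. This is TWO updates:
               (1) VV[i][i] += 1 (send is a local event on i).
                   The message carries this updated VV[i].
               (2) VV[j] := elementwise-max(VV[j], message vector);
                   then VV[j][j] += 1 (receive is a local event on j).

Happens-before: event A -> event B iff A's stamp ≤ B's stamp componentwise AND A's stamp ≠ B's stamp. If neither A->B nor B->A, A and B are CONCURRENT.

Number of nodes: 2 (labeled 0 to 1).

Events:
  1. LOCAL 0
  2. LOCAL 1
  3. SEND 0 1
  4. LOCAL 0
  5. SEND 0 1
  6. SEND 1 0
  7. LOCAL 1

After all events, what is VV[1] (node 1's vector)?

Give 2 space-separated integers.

Initial: VV[0]=[0, 0]
Initial: VV[1]=[0, 0]
Event 1: LOCAL 0: VV[0][0]++ -> VV[0]=[1, 0]
Event 2: LOCAL 1: VV[1][1]++ -> VV[1]=[0, 1]
Event 3: SEND 0->1: VV[0][0]++ -> VV[0]=[2, 0], msg_vec=[2, 0]; VV[1]=max(VV[1],msg_vec) then VV[1][1]++ -> VV[1]=[2, 2]
Event 4: LOCAL 0: VV[0][0]++ -> VV[0]=[3, 0]
Event 5: SEND 0->1: VV[0][0]++ -> VV[0]=[4, 0], msg_vec=[4, 0]; VV[1]=max(VV[1],msg_vec) then VV[1][1]++ -> VV[1]=[4, 3]
Event 6: SEND 1->0: VV[1][1]++ -> VV[1]=[4, 4], msg_vec=[4, 4]; VV[0]=max(VV[0],msg_vec) then VV[0][0]++ -> VV[0]=[5, 4]
Event 7: LOCAL 1: VV[1][1]++ -> VV[1]=[4, 5]
Final vectors: VV[0]=[5, 4]; VV[1]=[4, 5]

Answer: 4 5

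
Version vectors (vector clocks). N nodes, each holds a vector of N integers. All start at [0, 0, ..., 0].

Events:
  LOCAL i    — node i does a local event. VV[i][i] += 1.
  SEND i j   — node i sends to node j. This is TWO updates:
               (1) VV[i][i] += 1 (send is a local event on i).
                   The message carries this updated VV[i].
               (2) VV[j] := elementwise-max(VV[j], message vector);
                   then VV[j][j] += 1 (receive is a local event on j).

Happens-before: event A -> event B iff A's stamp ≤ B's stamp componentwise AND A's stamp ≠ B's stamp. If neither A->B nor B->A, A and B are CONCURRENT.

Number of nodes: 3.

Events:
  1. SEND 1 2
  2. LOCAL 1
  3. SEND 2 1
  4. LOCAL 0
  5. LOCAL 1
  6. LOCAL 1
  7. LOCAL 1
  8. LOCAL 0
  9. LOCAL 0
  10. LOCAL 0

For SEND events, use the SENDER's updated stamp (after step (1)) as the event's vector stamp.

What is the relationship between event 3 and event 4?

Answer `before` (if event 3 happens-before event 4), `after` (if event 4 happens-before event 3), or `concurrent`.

Answer: concurrent

Derivation:
Initial: VV[0]=[0, 0, 0]
Initial: VV[1]=[0, 0, 0]
Initial: VV[2]=[0, 0, 0]
Event 1: SEND 1->2: VV[1][1]++ -> VV[1]=[0, 1, 0], msg_vec=[0, 1, 0]; VV[2]=max(VV[2],msg_vec) then VV[2][2]++ -> VV[2]=[0, 1, 1]
Event 2: LOCAL 1: VV[1][1]++ -> VV[1]=[0, 2, 0]
Event 3: SEND 2->1: VV[2][2]++ -> VV[2]=[0, 1, 2], msg_vec=[0, 1, 2]; VV[1]=max(VV[1],msg_vec) then VV[1][1]++ -> VV[1]=[0, 3, 2]
Event 4: LOCAL 0: VV[0][0]++ -> VV[0]=[1, 0, 0]
Event 5: LOCAL 1: VV[1][1]++ -> VV[1]=[0, 4, 2]
Event 6: LOCAL 1: VV[1][1]++ -> VV[1]=[0, 5, 2]
Event 7: LOCAL 1: VV[1][1]++ -> VV[1]=[0, 6, 2]
Event 8: LOCAL 0: VV[0][0]++ -> VV[0]=[2, 0, 0]
Event 9: LOCAL 0: VV[0][0]++ -> VV[0]=[3, 0, 0]
Event 10: LOCAL 0: VV[0][0]++ -> VV[0]=[4, 0, 0]
Event 3 stamp: [0, 1, 2]
Event 4 stamp: [1, 0, 0]
[0, 1, 2] <= [1, 0, 0]? False
[1, 0, 0] <= [0, 1, 2]? False
Relation: concurrent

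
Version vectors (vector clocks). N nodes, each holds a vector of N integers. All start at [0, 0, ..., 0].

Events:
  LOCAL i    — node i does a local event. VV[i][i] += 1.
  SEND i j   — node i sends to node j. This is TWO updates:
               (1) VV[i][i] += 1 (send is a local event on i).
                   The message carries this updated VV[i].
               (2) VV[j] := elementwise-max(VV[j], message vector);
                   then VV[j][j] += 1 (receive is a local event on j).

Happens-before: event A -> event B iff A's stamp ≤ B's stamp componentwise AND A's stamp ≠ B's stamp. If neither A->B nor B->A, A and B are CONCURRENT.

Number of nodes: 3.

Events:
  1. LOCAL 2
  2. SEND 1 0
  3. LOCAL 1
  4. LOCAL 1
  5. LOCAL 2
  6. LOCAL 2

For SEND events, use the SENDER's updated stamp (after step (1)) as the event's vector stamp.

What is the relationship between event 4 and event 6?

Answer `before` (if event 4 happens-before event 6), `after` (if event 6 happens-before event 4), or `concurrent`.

Initial: VV[0]=[0, 0, 0]
Initial: VV[1]=[0, 0, 0]
Initial: VV[2]=[0, 0, 0]
Event 1: LOCAL 2: VV[2][2]++ -> VV[2]=[0, 0, 1]
Event 2: SEND 1->0: VV[1][1]++ -> VV[1]=[0, 1, 0], msg_vec=[0, 1, 0]; VV[0]=max(VV[0],msg_vec) then VV[0][0]++ -> VV[0]=[1, 1, 0]
Event 3: LOCAL 1: VV[1][1]++ -> VV[1]=[0, 2, 0]
Event 4: LOCAL 1: VV[1][1]++ -> VV[1]=[0, 3, 0]
Event 5: LOCAL 2: VV[2][2]++ -> VV[2]=[0, 0, 2]
Event 6: LOCAL 2: VV[2][2]++ -> VV[2]=[0, 0, 3]
Event 4 stamp: [0, 3, 0]
Event 6 stamp: [0, 0, 3]
[0, 3, 0] <= [0, 0, 3]? False
[0, 0, 3] <= [0, 3, 0]? False
Relation: concurrent

Answer: concurrent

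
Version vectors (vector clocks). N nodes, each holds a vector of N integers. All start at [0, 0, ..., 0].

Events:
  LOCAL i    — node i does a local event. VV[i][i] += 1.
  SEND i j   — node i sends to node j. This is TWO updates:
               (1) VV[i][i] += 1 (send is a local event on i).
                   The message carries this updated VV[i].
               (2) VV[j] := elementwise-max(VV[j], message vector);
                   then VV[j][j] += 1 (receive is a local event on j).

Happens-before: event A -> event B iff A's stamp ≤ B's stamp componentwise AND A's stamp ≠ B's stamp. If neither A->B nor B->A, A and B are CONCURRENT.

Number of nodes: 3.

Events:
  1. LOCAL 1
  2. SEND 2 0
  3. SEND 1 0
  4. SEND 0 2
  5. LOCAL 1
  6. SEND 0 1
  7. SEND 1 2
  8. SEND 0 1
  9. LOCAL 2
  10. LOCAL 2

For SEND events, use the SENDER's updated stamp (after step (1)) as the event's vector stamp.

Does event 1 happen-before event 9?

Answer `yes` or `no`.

Initial: VV[0]=[0, 0, 0]
Initial: VV[1]=[0, 0, 0]
Initial: VV[2]=[0, 0, 0]
Event 1: LOCAL 1: VV[1][1]++ -> VV[1]=[0, 1, 0]
Event 2: SEND 2->0: VV[2][2]++ -> VV[2]=[0, 0, 1], msg_vec=[0, 0, 1]; VV[0]=max(VV[0],msg_vec) then VV[0][0]++ -> VV[0]=[1, 0, 1]
Event 3: SEND 1->0: VV[1][1]++ -> VV[1]=[0, 2, 0], msg_vec=[0, 2, 0]; VV[0]=max(VV[0],msg_vec) then VV[0][0]++ -> VV[0]=[2, 2, 1]
Event 4: SEND 0->2: VV[0][0]++ -> VV[0]=[3, 2, 1], msg_vec=[3, 2, 1]; VV[2]=max(VV[2],msg_vec) then VV[2][2]++ -> VV[2]=[3, 2, 2]
Event 5: LOCAL 1: VV[1][1]++ -> VV[1]=[0, 3, 0]
Event 6: SEND 0->1: VV[0][0]++ -> VV[0]=[4, 2, 1], msg_vec=[4, 2, 1]; VV[1]=max(VV[1],msg_vec) then VV[1][1]++ -> VV[1]=[4, 4, 1]
Event 7: SEND 1->2: VV[1][1]++ -> VV[1]=[4, 5, 1], msg_vec=[4, 5, 1]; VV[2]=max(VV[2],msg_vec) then VV[2][2]++ -> VV[2]=[4, 5, 3]
Event 8: SEND 0->1: VV[0][0]++ -> VV[0]=[5, 2, 1], msg_vec=[5, 2, 1]; VV[1]=max(VV[1],msg_vec) then VV[1][1]++ -> VV[1]=[5, 6, 1]
Event 9: LOCAL 2: VV[2][2]++ -> VV[2]=[4, 5, 4]
Event 10: LOCAL 2: VV[2][2]++ -> VV[2]=[4, 5, 5]
Event 1 stamp: [0, 1, 0]
Event 9 stamp: [4, 5, 4]
[0, 1, 0] <= [4, 5, 4]? True. Equal? False. Happens-before: True

Answer: yes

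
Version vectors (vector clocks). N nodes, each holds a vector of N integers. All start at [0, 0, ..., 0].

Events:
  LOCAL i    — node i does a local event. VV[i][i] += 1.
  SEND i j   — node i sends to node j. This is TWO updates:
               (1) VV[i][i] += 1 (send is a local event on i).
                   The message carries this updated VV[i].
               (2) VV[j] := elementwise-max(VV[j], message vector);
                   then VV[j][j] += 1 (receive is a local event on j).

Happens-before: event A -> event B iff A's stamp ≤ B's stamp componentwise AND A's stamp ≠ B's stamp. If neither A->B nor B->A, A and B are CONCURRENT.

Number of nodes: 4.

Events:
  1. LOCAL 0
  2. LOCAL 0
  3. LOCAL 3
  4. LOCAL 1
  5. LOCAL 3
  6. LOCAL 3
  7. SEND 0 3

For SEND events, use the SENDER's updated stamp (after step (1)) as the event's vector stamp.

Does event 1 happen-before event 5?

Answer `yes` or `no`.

Answer: no

Derivation:
Initial: VV[0]=[0, 0, 0, 0]
Initial: VV[1]=[0, 0, 0, 0]
Initial: VV[2]=[0, 0, 0, 0]
Initial: VV[3]=[0, 0, 0, 0]
Event 1: LOCAL 0: VV[0][0]++ -> VV[0]=[1, 0, 0, 0]
Event 2: LOCAL 0: VV[0][0]++ -> VV[0]=[2, 0, 0, 0]
Event 3: LOCAL 3: VV[3][3]++ -> VV[3]=[0, 0, 0, 1]
Event 4: LOCAL 1: VV[1][1]++ -> VV[1]=[0, 1, 0, 0]
Event 5: LOCAL 3: VV[3][3]++ -> VV[3]=[0, 0, 0, 2]
Event 6: LOCAL 3: VV[3][3]++ -> VV[3]=[0, 0, 0, 3]
Event 7: SEND 0->3: VV[0][0]++ -> VV[0]=[3, 0, 0, 0], msg_vec=[3, 0, 0, 0]; VV[3]=max(VV[3],msg_vec) then VV[3][3]++ -> VV[3]=[3, 0, 0, 4]
Event 1 stamp: [1, 0, 0, 0]
Event 5 stamp: [0, 0, 0, 2]
[1, 0, 0, 0] <= [0, 0, 0, 2]? False. Equal? False. Happens-before: False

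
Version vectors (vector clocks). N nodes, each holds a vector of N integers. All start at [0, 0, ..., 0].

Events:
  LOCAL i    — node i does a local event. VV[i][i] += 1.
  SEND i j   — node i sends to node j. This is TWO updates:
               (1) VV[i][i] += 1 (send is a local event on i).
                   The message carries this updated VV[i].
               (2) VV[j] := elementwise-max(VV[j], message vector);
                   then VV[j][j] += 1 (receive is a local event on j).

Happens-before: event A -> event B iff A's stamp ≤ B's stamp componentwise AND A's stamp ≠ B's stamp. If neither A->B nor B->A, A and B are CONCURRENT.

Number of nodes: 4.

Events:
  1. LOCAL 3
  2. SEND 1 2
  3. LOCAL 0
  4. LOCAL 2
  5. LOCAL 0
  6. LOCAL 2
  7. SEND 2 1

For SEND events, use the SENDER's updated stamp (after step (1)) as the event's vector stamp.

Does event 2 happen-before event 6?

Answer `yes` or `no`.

Initial: VV[0]=[0, 0, 0, 0]
Initial: VV[1]=[0, 0, 0, 0]
Initial: VV[2]=[0, 0, 0, 0]
Initial: VV[3]=[0, 0, 0, 0]
Event 1: LOCAL 3: VV[3][3]++ -> VV[3]=[0, 0, 0, 1]
Event 2: SEND 1->2: VV[1][1]++ -> VV[1]=[0, 1, 0, 0], msg_vec=[0, 1, 0, 0]; VV[2]=max(VV[2],msg_vec) then VV[2][2]++ -> VV[2]=[0, 1, 1, 0]
Event 3: LOCAL 0: VV[0][0]++ -> VV[0]=[1, 0, 0, 0]
Event 4: LOCAL 2: VV[2][2]++ -> VV[2]=[0, 1, 2, 0]
Event 5: LOCAL 0: VV[0][0]++ -> VV[0]=[2, 0, 0, 0]
Event 6: LOCAL 2: VV[2][2]++ -> VV[2]=[0, 1, 3, 0]
Event 7: SEND 2->1: VV[2][2]++ -> VV[2]=[0, 1, 4, 0], msg_vec=[0, 1, 4, 0]; VV[1]=max(VV[1],msg_vec) then VV[1][1]++ -> VV[1]=[0, 2, 4, 0]
Event 2 stamp: [0, 1, 0, 0]
Event 6 stamp: [0, 1, 3, 0]
[0, 1, 0, 0] <= [0, 1, 3, 0]? True. Equal? False. Happens-before: True

Answer: yes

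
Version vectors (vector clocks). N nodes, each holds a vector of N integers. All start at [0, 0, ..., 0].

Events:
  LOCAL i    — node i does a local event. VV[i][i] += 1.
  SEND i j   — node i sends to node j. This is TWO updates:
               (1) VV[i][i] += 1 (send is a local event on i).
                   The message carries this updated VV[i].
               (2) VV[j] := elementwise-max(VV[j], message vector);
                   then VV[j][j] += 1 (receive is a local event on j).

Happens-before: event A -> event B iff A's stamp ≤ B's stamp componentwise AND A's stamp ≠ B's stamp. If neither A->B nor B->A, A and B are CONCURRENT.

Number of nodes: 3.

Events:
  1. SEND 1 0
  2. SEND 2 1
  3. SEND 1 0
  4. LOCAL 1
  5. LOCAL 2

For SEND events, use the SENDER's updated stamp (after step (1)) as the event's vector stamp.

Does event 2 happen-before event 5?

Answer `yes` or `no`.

Answer: yes

Derivation:
Initial: VV[0]=[0, 0, 0]
Initial: VV[1]=[0, 0, 0]
Initial: VV[2]=[0, 0, 0]
Event 1: SEND 1->0: VV[1][1]++ -> VV[1]=[0, 1, 0], msg_vec=[0, 1, 0]; VV[0]=max(VV[0],msg_vec) then VV[0][0]++ -> VV[0]=[1, 1, 0]
Event 2: SEND 2->1: VV[2][2]++ -> VV[2]=[0, 0, 1], msg_vec=[0, 0, 1]; VV[1]=max(VV[1],msg_vec) then VV[1][1]++ -> VV[1]=[0, 2, 1]
Event 3: SEND 1->0: VV[1][1]++ -> VV[1]=[0, 3, 1], msg_vec=[0, 3, 1]; VV[0]=max(VV[0],msg_vec) then VV[0][0]++ -> VV[0]=[2, 3, 1]
Event 4: LOCAL 1: VV[1][1]++ -> VV[1]=[0, 4, 1]
Event 5: LOCAL 2: VV[2][2]++ -> VV[2]=[0, 0, 2]
Event 2 stamp: [0, 0, 1]
Event 5 stamp: [0, 0, 2]
[0, 0, 1] <= [0, 0, 2]? True. Equal? False. Happens-before: True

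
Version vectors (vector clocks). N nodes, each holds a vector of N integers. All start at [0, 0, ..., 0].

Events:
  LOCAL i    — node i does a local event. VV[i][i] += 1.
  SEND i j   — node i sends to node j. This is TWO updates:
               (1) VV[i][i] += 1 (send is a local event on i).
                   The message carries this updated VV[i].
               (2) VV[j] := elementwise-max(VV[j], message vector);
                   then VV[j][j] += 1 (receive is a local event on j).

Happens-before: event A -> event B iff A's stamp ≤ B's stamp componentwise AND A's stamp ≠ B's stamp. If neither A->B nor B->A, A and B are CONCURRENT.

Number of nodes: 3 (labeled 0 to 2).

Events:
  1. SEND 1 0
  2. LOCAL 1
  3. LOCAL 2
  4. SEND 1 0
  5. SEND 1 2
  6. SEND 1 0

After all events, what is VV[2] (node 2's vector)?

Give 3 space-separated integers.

Initial: VV[0]=[0, 0, 0]
Initial: VV[1]=[0, 0, 0]
Initial: VV[2]=[0, 0, 0]
Event 1: SEND 1->0: VV[1][1]++ -> VV[1]=[0, 1, 0], msg_vec=[0, 1, 0]; VV[0]=max(VV[0],msg_vec) then VV[0][0]++ -> VV[0]=[1, 1, 0]
Event 2: LOCAL 1: VV[1][1]++ -> VV[1]=[0, 2, 0]
Event 3: LOCAL 2: VV[2][2]++ -> VV[2]=[0, 0, 1]
Event 4: SEND 1->0: VV[1][1]++ -> VV[1]=[0, 3, 0], msg_vec=[0, 3, 0]; VV[0]=max(VV[0],msg_vec) then VV[0][0]++ -> VV[0]=[2, 3, 0]
Event 5: SEND 1->2: VV[1][1]++ -> VV[1]=[0, 4, 0], msg_vec=[0, 4, 0]; VV[2]=max(VV[2],msg_vec) then VV[2][2]++ -> VV[2]=[0, 4, 2]
Event 6: SEND 1->0: VV[1][1]++ -> VV[1]=[0, 5, 0], msg_vec=[0, 5, 0]; VV[0]=max(VV[0],msg_vec) then VV[0][0]++ -> VV[0]=[3, 5, 0]
Final vectors: VV[0]=[3, 5, 0]; VV[1]=[0, 5, 0]; VV[2]=[0, 4, 2]

Answer: 0 4 2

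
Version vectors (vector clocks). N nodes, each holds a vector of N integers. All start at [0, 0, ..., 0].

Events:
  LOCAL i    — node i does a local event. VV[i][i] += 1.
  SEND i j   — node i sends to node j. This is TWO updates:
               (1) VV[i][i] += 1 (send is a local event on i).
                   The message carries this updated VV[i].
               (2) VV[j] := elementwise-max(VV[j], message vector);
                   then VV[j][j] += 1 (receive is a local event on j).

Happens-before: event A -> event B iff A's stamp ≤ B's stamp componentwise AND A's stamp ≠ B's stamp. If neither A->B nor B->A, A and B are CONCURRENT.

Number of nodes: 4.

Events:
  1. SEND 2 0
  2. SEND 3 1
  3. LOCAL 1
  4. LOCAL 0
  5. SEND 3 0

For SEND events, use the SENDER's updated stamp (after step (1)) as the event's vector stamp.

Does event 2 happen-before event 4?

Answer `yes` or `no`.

Initial: VV[0]=[0, 0, 0, 0]
Initial: VV[1]=[0, 0, 0, 0]
Initial: VV[2]=[0, 0, 0, 0]
Initial: VV[3]=[0, 0, 0, 0]
Event 1: SEND 2->0: VV[2][2]++ -> VV[2]=[0, 0, 1, 0], msg_vec=[0, 0, 1, 0]; VV[0]=max(VV[0],msg_vec) then VV[0][0]++ -> VV[0]=[1, 0, 1, 0]
Event 2: SEND 3->1: VV[3][3]++ -> VV[3]=[0, 0, 0, 1], msg_vec=[0, 0, 0, 1]; VV[1]=max(VV[1],msg_vec) then VV[1][1]++ -> VV[1]=[0, 1, 0, 1]
Event 3: LOCAL 1: VV[1][1]++ -> VV[1]=[0, 2, 0, 1]
Event 4: LOCAL 0: VV[0][0]++ -> VV[0]=[2, 0, 1, 0]
Event 5: SEND 3->0: VV[3][3]++ -> VV[3]=[0, 0, 0, 2], msg_vec=[0, 0, 0, 2]; VV[0]=max(VV[0],msg_vec) then VV[0][0]++ -> VV[0]=[3, 0, 1, 2]
Event 2 stamp: [0, 0, 0, 1]
Event 4 stamp: [2, 0, 1, 0]
[0, 0, 0, 1] <= [2, 0, 1, 0]? False. Equal? False. Happens-before: False

Answer: no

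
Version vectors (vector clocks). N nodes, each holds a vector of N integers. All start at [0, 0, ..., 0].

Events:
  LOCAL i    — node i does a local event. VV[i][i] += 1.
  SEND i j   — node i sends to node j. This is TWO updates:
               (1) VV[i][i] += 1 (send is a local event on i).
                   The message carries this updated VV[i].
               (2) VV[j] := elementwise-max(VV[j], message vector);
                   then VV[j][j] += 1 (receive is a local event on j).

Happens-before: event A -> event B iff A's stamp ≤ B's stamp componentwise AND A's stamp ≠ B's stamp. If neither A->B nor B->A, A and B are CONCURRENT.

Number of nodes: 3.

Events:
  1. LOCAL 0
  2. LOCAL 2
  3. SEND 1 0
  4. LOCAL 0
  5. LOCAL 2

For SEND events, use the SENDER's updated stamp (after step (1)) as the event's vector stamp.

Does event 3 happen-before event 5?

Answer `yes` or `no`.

Answer: no

Derivation:
Initial: VV[0]=[0, 0, 0]
Initial: VV[1]=[0, 0, 0]
Initial: VV[2]=[0, 0, 0]
Event 1: LOCAL 0: VV[0][0]++ -> VV[0]=[1, 0, 0]
Event 2: LOCAL 2: VV[2][2]++ -> VV[2]=[0, 0, 1]
Event 3: SEND 1->0: VV[1][1]++ -> VV[1]=[0, 1, 0], msg_vec=[0, 1, 0]; VV[0]=max(VV[0],msg_vec) then VV[0][0]++ -> VV[0]=[2, 1, 0]
Event 4: LOCAL 0: VV[0][0]++ -> VV[0]=[3, 1, 0]
Event 5: LOCAL 2: VV[2][2]++ -> VV[2]=[0, 0, 2]
Event 3 stamp: [0, 1, 0]
Event 5 stamp: [0, 0, 2]
[0, 1, 0] <= [0, 0, 2]? False. Equal? False. Happens-before: False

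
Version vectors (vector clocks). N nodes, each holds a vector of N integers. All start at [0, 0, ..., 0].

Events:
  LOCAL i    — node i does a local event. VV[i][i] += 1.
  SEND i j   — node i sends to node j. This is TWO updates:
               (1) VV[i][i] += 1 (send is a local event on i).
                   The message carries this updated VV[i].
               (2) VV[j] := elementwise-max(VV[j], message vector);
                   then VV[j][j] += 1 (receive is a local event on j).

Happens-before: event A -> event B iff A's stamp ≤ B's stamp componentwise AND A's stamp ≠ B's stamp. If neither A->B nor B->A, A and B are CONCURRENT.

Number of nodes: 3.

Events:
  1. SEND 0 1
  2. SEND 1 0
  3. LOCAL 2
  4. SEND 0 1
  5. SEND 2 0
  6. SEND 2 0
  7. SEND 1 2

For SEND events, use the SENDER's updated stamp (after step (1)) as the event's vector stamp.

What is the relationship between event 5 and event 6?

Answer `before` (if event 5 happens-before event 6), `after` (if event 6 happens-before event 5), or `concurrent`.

Initial: VV[0]=[0, 0, 0]
Initial: VV[1]=[0, 0, 0]
Initial: VV[2]=[0, 0, 0]
Event 1: SEND 0->1: VV[0][0]++ -> VV[0]=[1, 0, 0], msg_vec=[1, 0, 0]; VV[1]=max(VV[1],msg_vec) then VV[1][1]++ -> VV[1]=[1, 1, 0]
Event 2: SEND 1->0: VV[1][1]++ -> VV[1]=[1, 2, 0], msg_vec=[1, 2, 0]; VV[0]=max(VV[0],msg_vec) then VV[0][0]++ -> VV[0]=[2, 2, 0]
Event 3: LOCAL 2: VV[2][2]++ -> VV[2]=[0, 0, 1]
Event 4: SEND 0->1: VV[0][0]++ -> VV[0]=[3, 2, 0], msg_vec=[3, 2, 0]; VV[1]=max(VV[1],msg_vec) then VV[1][1]++ -> VV[1]=[3, 3, 0]
Event 5: SEND 2->0: VV[2][2]++ -> VV[2]=[0, 0, 2], msg_vec=[0, 0, 2]; VV[0]=max(VV[0],msg_vec) then VV[0][0]++ -> VV[0]=[4, 2, 2]
Event 6: SEND 2->0: VV[2][2]++ -> VV[2]=[0, 0, 3], msg_vec=[0, 0, 3]; VV[0]=max(VV[0],msg_vec) then VV[0][0]++ -> VV[0]=[5, 2, 3]
Event 7: SEND 1->2: VV[1][1]++ -> VV[1]=[3, 4, 0], msg_vec=[3, 4, 0]; VV[2]=max(VV[2],msg_vec) then VV[2][2]++ -> VV[2]=[3, 4, 4]
Event 5 stamp: [0, 0, 2]
Event 6 stamp: [0, 0, 3]
[0, 0, 2] <= [0, 0, 3]? True
[0, 0, 3] <= [0, 0, 2]? False
Relation: before

Answer: before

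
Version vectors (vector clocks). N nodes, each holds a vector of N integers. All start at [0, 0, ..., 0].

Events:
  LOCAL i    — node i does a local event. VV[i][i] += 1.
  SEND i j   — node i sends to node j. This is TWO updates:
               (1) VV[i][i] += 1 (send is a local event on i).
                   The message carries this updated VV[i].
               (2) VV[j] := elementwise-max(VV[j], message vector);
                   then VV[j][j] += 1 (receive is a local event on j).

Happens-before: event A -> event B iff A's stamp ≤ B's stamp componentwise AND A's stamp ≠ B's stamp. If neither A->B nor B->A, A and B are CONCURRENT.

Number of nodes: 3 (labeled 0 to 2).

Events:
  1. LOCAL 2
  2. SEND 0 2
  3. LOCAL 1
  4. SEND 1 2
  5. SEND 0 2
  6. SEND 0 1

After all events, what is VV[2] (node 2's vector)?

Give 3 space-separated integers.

Initial: VV[0]=[0, 0, 0]
Initial: VV[1]=[0, 0, 0]
Initial: VV[2]=[0, 0, 0]
Event 1: LOCAL 2: VV[2][2]++ -> VV[2]=[0, 0, 1]
Event 2: SEND 0->2: VV[0][0]++ -> VV[0]=[1, 0, 0], msg_vec=[1, 0, 0]; VV[2]=max(VV[2],msg_vec) then VV[2][2]++ -> VV[2]=[1, 0, 2]
Event 3: LOCAL 1: VV[1][1]++ -> VV[1]=[0, 1, 0]
Event 4: SEND 1->2: VV[1][1]++ -> VV[1]=[0, 2, 0], msg_vec=[0, 2, 0]; VV[2]=max(VV[2],msg_vec) then VV[2][2]++ -> VV[2]=[1, 2, 3]
Event 5: SEND 0->2: VV[0][0]++ -> VV[0]=[2, 0, 0], msg_vec=[2, 0, 0]; VV[2]=max(VV[2],msg_vec) then VV[2][2]++ -> VV[2]=[2, 2, 4]
Event 6: SEND 0->1: VV[0][0]++ -> VV[0]=[3, 0, 0], msg_vec=[3, 0, 0]; VV[1]=max(VV[1],msg_vec) then VV[1][1]++ -> VV[1]=[3, 3, 0]
Final vectors: VV[0]=[3, 0, 0]; VV[1]=[3, 3, 0]; VV[2]=[2, 2, 4]

Answer: 2 2 4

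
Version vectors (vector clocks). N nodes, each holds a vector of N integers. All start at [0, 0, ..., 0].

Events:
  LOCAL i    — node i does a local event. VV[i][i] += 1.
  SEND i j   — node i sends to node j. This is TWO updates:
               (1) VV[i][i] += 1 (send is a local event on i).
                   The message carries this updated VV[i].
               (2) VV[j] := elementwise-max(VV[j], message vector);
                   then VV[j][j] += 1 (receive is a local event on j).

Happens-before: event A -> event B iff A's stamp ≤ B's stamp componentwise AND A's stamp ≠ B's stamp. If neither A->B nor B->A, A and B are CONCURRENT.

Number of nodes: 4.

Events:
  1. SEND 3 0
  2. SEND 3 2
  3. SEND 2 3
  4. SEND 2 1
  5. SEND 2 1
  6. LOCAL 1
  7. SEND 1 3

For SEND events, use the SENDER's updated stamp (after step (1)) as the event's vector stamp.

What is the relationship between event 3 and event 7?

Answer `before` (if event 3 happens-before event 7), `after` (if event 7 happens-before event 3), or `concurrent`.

Answer: before

Derivation:
Initial: VV[0]=[0, 0, 0, 0]
Initial: VV[1]=[0, 0, 0, 0]
Initial: VV[2]=[0, 0, 0, 0]
Initial: VV[3]=[0, 0, 0, 0]
Event 1: SEND 3->0: VV[3][3]++ -> VV[3]=[0, 0, 0, 1], msg_vec=[0, 0, 0, 1]; VV[0]=max(VV[0],msg_vec) then VV[0][0]++ -> VV[0]=[1, 0, 0, 1]
Event 2: SEND 3->2: VV[3][3]++ -> VV[3]=[0, 0, 0, 2], msg_vec=[0, 0, 0, 2]; VV[2]=max(VV[2],msg_vec) then VV[2][2]++ -> VV[2]=[0, 0, 1, 2]
Event 3: SEND 2->3: VV[2][2]++ -> VV[2]=[0, 0, 2, 2], msg_vec=[0, 0, 2, 2]; VV[3]=max(VV[3],msg_vec) then VV[3][3]++ -> VV[3]=[0, 0, 2, 3]
Event 4: SEND 2->1: VV[2][2]++ -> VV[2]=[0, 0, 3, 2], msg_vec=[0, 0, 3, 2]; VV[1]=max(VV[1],msg_vec) then VV[1][1]++ -> VV[1]=[0, 1, 3, 2]
Event 5: SEND 2->1: VV[2][2]++ -> VV[2]=[0, 0, 4, 2], msg_vec=[0, 0, 4, 2]; VV[1]=max(VV[1],msg_vec) then VV[1][1]++ -> VV[1]=[0, 2, 4, 2]
Event 6: LOCAL 1: VV[1][1]++ -> VV[1]=[0, 3, 4, 2]
Event 7: SEND 1->3: VV[1][1]++ -> VV[1]=[0, 4, 4, 2], msg_vec=[0, 4, 4, 2]; VV[3]=max(VV[3],msg_vec) then VV[3][3]++ -> VV[3]=[0, 4, 4, 4]
Event 3 stamp: [0, 0, 2, 2]
Event 7 stamp: [0, 4, 4, 2]
[0, 0, 2, 2] <= [0, 4, 4, 2]? True
[0, 4, 4, 2] <= [0, 0, 2, 2]? False
Relation: before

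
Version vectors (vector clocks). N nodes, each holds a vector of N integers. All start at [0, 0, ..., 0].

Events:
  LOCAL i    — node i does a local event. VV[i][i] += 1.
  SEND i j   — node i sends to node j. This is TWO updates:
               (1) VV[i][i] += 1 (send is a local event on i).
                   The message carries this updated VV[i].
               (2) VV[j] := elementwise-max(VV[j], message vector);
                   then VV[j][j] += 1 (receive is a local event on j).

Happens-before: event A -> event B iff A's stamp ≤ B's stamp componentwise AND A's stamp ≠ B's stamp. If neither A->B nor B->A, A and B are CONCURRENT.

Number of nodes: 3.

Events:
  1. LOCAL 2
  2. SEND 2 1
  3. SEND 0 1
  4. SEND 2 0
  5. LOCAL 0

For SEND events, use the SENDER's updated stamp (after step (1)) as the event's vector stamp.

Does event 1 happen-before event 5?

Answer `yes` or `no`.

Answer: yes

Derivation:
Initial: VV[0]=[0, 0, 0]
Initial: VV[1]=[0, 0, 0]
Initial: VV[2]=[0, 0, 0]
Event 1: LOCAL 2: VV[2][2]++ -> VV[2]=[0, 0, 1]
Event 2: SEND 2->1: VV[2][2]++ -> VV[2]=[0, 0, 2], msg_vec=[0, 0, 2]; VV[1]=max(VV[1],msg_vec) then VV[1][1]++ -> VV[1]=[0, 1, 2]
Event 3: SEND 0->1: VV[0][0]++ -> VV[0]=[1, 0, 0], msg_vec=[1, 0, 0]; VV[1]=max(VV[1],msg_vec) then VV[1][1]++ -> VV[1]=[1, 2, 2]
Event 4: SEND 2->0: VV[2][2]++ -> VV[2]=[0, 0, 3], msg_vec=[0, 0, 3]; VV[0]=max(VV[0],msg_vec) then VV[0][0]++ -> VV[0]=[2, 0, 3]
Event 5: LOCAL 0: VV[0][0]++ -> VV[0]=[3, 0, 3]
Event 1 stamp: [0, 0, 1]
Event 5 stamp: [3, 0, 3]
[0, 0, 1] <= [3, 0, 3]? True. Equal? False. Happens-before: True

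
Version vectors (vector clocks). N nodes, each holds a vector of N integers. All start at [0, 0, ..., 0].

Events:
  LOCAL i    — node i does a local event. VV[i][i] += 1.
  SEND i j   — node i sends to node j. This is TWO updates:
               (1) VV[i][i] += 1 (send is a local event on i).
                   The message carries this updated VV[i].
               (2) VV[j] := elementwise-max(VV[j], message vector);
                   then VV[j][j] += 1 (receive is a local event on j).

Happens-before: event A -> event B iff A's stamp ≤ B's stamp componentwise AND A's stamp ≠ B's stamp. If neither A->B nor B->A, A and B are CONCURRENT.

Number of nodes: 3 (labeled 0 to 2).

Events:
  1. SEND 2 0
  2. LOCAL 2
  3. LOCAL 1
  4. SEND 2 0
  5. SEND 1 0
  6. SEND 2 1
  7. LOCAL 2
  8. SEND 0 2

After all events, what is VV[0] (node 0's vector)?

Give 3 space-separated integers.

Initial: VV[0]=[0, 0, 0]
Initial: VV[1]=[0, 0, 0]
Initial: VV[2]=[0, 0, 0]
Event 1: SEND 2->0: VV[2][2]++ -> VV[2]=[0, 0, 1], msg_vec=[0, 0, 1]; VV[0]=max(VV[0],msg_vec) then VV[0][0]++ -> VV[0]=[1, 0, 1]
Event 2: LOCAL 2: VV[2][2]++ -> VV[2]=[0, 0, 2]
Event 3: LOCAL 1: VV[1][1]++ -> VV[1]=[0, 1, 0]
Event 4: SEND 2->0: VV[2][2]++ -> VV[2]=[0, 0, 3], msg_vec=[0, 0, 3]; VV[0]=max(VV[0],msg_vec) then VV[0][0]++ -> VV[0]=[2, 0, 3]
Event 5: SEND 1->0: VV[1][1]++ -> VV[1]=[0, 2, 0], msg_vec=[0, 2, 0]; VV[0]=max(VV[0],msg_vec) then VV[0][0]++ -> VV[0]=[3, 2, 3]
Event 6: SEND 2->1: VV[2][2]++ -> VV[2]=[0, 0, 4], msg_vec=[0, 0, 4]; VV[1]=max(VV[1],msg_vec) then VV[1][1]++ -> VV[1]=[0, 3, 4]
Event 7: LOCAL 2: VV[2][2]++ -> VV[2]=[0, 0, 5]
Event 8: SEND 0->2: VV[0][0]++ -> VV[0]=[4, 2, 3], msg_vec=[4, 2, 3]; VV[2]=max(VV[2],msg_vec) then VV[2][2]++ -> VV[2]=[4, 2, 6]
Final vectors: VV[0]=[4, 2, 3]; VV[1]=[0, 3, 4]; VV[2]=[4, 2, 6]

Answer: 4 2 3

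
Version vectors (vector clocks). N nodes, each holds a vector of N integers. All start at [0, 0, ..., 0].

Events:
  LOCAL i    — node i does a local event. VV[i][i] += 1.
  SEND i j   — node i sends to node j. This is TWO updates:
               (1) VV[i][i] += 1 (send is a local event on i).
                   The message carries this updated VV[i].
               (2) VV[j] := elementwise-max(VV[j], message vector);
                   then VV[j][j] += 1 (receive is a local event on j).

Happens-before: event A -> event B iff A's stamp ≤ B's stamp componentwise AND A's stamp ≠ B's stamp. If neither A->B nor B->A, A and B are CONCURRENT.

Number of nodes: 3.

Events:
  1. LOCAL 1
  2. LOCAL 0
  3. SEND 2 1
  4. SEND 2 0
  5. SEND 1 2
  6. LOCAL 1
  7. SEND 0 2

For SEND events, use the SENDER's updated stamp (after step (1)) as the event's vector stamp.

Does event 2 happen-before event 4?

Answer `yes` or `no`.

Answer: no

Derivation:
Initial: VV[0]=[0, 0, 0]
Initial: VV[1]=[0, 0, 0]
Initial: VV[2]=[0, 0, 0]
Event 1: LOCAL 1: VV[1][1]++ -> VV[1]=[0, 1, 0]
Event 2: LOCAL 0: VV[0][0]++ -> VV[0]=[1, 0, 0]
Event 3: SEND 2->1: VV[2][2]++ -> VV[2]=[0, 0, 1], msg_vec=[0, 0, 1]; VV[1]=max(VV[1],msg_vec) then VV[1][1]++ -> VV[1]=[0, 2, 1]
Event 4: SEND 2->0: VV[2][2]++ -> VV[2]=[0, 0, 2], msg_vec=[0, 0, 2]; VV[0]=max(VV[0],msg_vec) then VV[0][0]++ -> VV[0]=[2, 0, 2]
Event 5: SEND 1->2: VV[1][1]++ -> VV[1]=[0, 3, 1], msg_vec=[0, 3, 1]; VV[2]=max(VV[2],msg_vec) then VV[2][2]++ -> VV[2]=[0, 3, 3]
Event 6: LOCAL 1: VV[1][1]++ -> VV[1]=[0, 4, 1]
Event 7: SEND 0->2: VV[0][0]++ -> VV[0]=[3, 0, 2], msg_vec=[3, 0, 2]; VV[2]=max(VV[2],msg_vec) then VV[2][2]++ -> VV[2]=[3, 3, 4]
Event 2 stamp: [1, 0, 0]
Event 4 stamp: [0, 0, 2]
[1, 0, 0] <= [0, 0, 2]? False. Equal? False. Happens-before: False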